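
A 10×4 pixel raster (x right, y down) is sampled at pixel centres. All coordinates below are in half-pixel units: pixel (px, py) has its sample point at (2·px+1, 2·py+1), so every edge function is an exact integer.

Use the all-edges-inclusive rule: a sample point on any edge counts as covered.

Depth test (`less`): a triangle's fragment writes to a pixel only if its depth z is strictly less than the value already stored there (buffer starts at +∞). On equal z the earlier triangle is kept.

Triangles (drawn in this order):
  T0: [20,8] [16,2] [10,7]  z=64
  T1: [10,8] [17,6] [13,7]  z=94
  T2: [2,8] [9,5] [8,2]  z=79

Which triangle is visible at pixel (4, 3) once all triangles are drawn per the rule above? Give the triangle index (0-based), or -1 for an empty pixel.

T0:
  2·area = 56  (B↔C swapped to make it positive)
  edge (20, 8)→(10, 7): d=(-10,-1) inclusive
  edge (10, 7)→(16, 2): d=(6,-5) inclusive
  edge (16, 2)→(20, 8): d=(4,6) inclusive
    (7,1)@(15, 3): e=[45,1,10] → █
    (8,1)@(17, 3): e=[47,11,-2] → ·
    (6,2)@(13, 5): e=[23,3,30] → █
    (8,2)@(17, 5): e=[27,23,6] → █
    (9,2)@(19, 5): e=[29,33,-6] → ·
    (5,3)@(11, 7): e=[1,5,50] → █
    (9,3)@(19, 7): e=[9,45,2] → █
  covered (9 px):
    · · · · · · · · · ·
    · · · · · · · █ · ·
    · · · · · · █ █ █ ·
    · · · · · █ █ █ █ █
T1:
  2·area = 1  (B↔C swapped to make it positive)
  edge (10, 8)→(13, 7): d=(3,-1) inclusive
  edge (13, 7)→(17, 6): d=(4,-1) inclusive
  edge (17, 6)→(10, 8): d=(-7,2) inclusive
    (9,2)@(19, 5): e=[0,-2,3] → ·  [on edge]
    (6,3)@(13, 7): e=[0,0,1] → █  [on edge]
    (7,3)@(15, 7): e=[2,2,-3] → ·
  covered (1 px):
    · · · · · · · · · ·
    · · · · · · · · · ·
    · · · · · · · · · ·
    · · · · · · █ · · ·
T2:
  2·area = 24  (B↔C swapped to make it positive)
  edge (2, 8)→(8, 2): d=(6,-6) inclusive
  edge (8, 2)→(9, 5): d=(1,3) inclusive
  edge (9, 5)→(2, 8): d=(-7,3) inclusive
    (4,0)@(9, 1): e=[0,-4,28] → ·  [on edge]
    (3,1)@(7, 3): e=[0,4,20] → █  [on edge]
    (4,1)@(9, 3): e=[12,-2,14] → ·
    (2,2)@(5, 5): e=[0,12,12] → █  [on edge]
    (4,2)@(9, 5): e=[24,0,0] → █  [on edge]
    (5,2)@(11, 5): e=[36,-6,-6] → ·
    (1,3)@(3, 7): e=[0,20,4] → █  [on edge]
    (2,3)@(5, 7): e=[12,14,-2] → ·
    (3,3)@(7, 7): e=[24,8,-8] → ·
    (4,3)@(9, 7): e=[36,2,-14] → ·
  covered (5 px):
    · · · · · · · · · ·
    · · · █ · · · · · ·
    · · █ █ █ · · · · ·
    · █ · · · · · · · ·

Z-buffer (winner per pixel, '.' = empty):
  . . . . . . . . . .
  . . . 2 . . . 0 . .
  . . 2 2 2 . 0 0 0 .
  . 2 . . . 0 0 0 0 0

Answer: -1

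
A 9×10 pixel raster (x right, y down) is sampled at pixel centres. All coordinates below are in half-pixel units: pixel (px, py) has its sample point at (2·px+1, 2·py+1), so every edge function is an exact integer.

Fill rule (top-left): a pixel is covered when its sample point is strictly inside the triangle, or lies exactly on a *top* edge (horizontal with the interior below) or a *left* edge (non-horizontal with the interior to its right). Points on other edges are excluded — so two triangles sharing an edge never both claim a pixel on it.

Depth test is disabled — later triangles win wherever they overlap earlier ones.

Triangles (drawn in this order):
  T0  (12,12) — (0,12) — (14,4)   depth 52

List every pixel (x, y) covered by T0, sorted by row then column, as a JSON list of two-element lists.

T0:
  2·area = 96
  edge (12, 12)→(0, 12): d=(-12,0) right/bottom  bias=-1
  edge (0, 12)→(14, 4): d=(14,-8) top-left  bias=+0
  edge (14, 4)→(12, 12): d=(-2,8) right/bottom  bias=-1
    (6,2)@(13, 5): e=[84,6,6] → X
    (7,2)@(15, 5): e=[84,22,-10] → .
    (4,3)@(9, 7): e=[60,2,34] → X
    (5,3)@(11, 7): e=[60,18,18] → X
    (7,3)@(15, 7): e=[60,50,-14] → .
    (3,4)@(7, 9): e=[36,14,46] → X
    (6,4)@(13, 9): e=[36,62,-2] → .
    (1,5)@(3, 11): e=[12,10,74] → X
    (2,5)@(5, 11): e=[12,26,58] → X
    (6,5)@(13, 11): e=[12,90,-6] → .
    (1,6)@(3, 13): e=[-12,38,70] → .
    (2,6)@(5, 13): e=[-12,54,54] → .
  covered (12 px):
    . . . . . . . . .
    . . . . . . . . .
    . . . . . . X . .
    . . . . X X X . .
    . . . X X X . . .
    . X X X X X . . .
    . . . . . . . . .
    . . . . . . . . .
    . . . . . . . . .
    . . . . . . . . .

Final: [[6,2],[4,3],[5,3],[6,3],[3,4],[4,4],[5,4],[1,5],[2,5],[3,5],[4,5],[5,5]]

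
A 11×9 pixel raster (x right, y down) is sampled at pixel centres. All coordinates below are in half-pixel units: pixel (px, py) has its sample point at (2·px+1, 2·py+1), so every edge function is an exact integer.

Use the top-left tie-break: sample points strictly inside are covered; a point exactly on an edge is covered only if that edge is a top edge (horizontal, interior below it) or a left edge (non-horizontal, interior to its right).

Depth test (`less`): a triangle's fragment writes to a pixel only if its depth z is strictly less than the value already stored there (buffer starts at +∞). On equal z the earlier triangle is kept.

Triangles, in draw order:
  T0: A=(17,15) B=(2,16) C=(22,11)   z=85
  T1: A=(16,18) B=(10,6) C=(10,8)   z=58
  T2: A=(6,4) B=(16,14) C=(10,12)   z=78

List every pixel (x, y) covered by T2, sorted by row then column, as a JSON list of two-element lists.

T0:
  2·area = 55
  edge (17, 15)→(2, 16): d=(-15,1) right/bottom  bias=-1
  edge (2, 16)→(22, 11): d=(20,-5) top-left  bias=+0
  edge (22, 11)→(17, 15): d=(-5,4) right/bottom  bias=-1
    (7,6)@(15, 13): e=[32,5,18] → #
    (8,6)@(17, 13): e=[30,15,10] → #
    (9,6)@(19, 13): e=[28,25,2] → #
    (10,6)@(21, 13): e=[26,35,-6] → ·
    (3,7)@(7, 15): e=[10,5,40] → #
    (4,7)@(9, 15): e=[8,15,32] → #
    (5,7)@(11, 15): e=[6,25,24] → #
    (6,7)@(13, 15): e=[4,35,16] → #
    (8,7)@(17, 15): e=[0,55,0] → ·  [on edge]
    (9,7)@(19, 15): e=[-2,65,-8] → ·
    (3,8)@(7, 17): e=[-20,45,30] → ·
    (4,8)@(9, 17): e=[-22,55,22] → ·
  covered (8 px):
    · · · · · · · · · · ·
    · · · · · · · · · · ·
    · · · · · · · · · · ·
    · · · · · · · · · · ·
    · · · · · · · · · · ·
    · · · · · · · · · · ·
    · · · · · · · # # # ·
    · · · # # # # # · · ·
    · · · · · · · · · · ·
T1:
  2·area = 12  (B↔C swapped to make it positive)
  edge (16, 18)→(10, 8): d=(-6,-10) top-left  bias=+0
  edge (10, 8)→(10, 6): d=(0,-2) top-left  bias=+0
  edge (10, 6)→(16, 18): d=(6,12) right/bottom  bias=-1
    (3,1)@(7, 3): e=[0,-6,18] → ·  [on edge]
    (5,4)@(11, 9): e=[4,2,6] → #
    (6,4)@(13, 9): e=[24,6,-18] → ·
    (5,5)@(11, 11): e=[-8,2,18] → ·
    (6,6)@(13, 13): e=[0,6,6] → #  [on edge]
    (7,6)@(15, 13): e=[20,10,-18] → ·
    (6,7)@(13, 15): e=[-12,6,18] → ·
  covered (2 px):
    · · · · · · · · · · ·
    · · · · · · · · · · ·
    · · · · · · · · · · ·
    · · · · · · · · · · ·
    · · · · · # · · · · ·
    · · · · · · · · · · ·
    · · · · · · # · · · ·
    · · · · · · · · · · ·
    · · · · · · · · · · ·
T2:
  2·area = 40
  edge (6, 4)→(16, 14): d=(10,10) right/bottom  bias=-1
  edge (16, 14)→(10, 12): d=(-6,-2) top-left  bias=+0
  edge (10, 12)→(6, 4): d=(-4,-8) top-left  bias=+0
    (1,0)@(3, 1): e=[0,52,-12] → ·  [on edge]
    (2,1)@(5, 3): e=[0,44,-4] → ·  [on edge]
    (3,2)@(7, 5): e=[0,36,4] → ·  [on edge]
    (4,3)@(9, 7): e=[0,28,12] → ·  [on edge]
    (0,4)@(1, 9): e=[100,0,-60] → ·  [on edge]
    (4,4)@(9, 9): e=[20,16,4] → #
    (5,4)@(11, 9): e=[0,20,20] → ·  [on edge]
    (3,5)@(7, 11): e=[60,0,-20] → ·  [on edge]
    (4,5)@(9, 11): e=[40,4,-4] → ·
    (5,5)@(11, 11): e=[20,8,12] → #
    (6,5)@(13, 11): e=[0,12,28] → ·  [on edge]
    (5,6)@(11, 13): e=[40,-4,4] → ·
    (6,6)@(13, 13): e=[20,0,20] → #  [on edge]
    (7,6)@(15, 13): e=[0,4,36] → ·  [on edge]
    (8,7)@(17, 15): e=[0,-4,44] → ·  [on edge]
    (9,7)@(19, 15): e=[-20,0,60] → ·  [on edge]
    (9,8)@(19, 17): e=[0,-12,52] → ·  [on edge]
  covered (3 px):
    · · · · · · · · · · ·
    · · · · · · · · · · ·
    · · · · · · · · · · ·
    · · · · · · · · · · ·
    · · · · # · · · · · ·
    · · · · · # · · · · ·
    · · · · · · # · · · ·
    · · · · · · · · · · ·
    · · · · · · · · · · ·

Result: [[4,4],[5,5],[6,6]]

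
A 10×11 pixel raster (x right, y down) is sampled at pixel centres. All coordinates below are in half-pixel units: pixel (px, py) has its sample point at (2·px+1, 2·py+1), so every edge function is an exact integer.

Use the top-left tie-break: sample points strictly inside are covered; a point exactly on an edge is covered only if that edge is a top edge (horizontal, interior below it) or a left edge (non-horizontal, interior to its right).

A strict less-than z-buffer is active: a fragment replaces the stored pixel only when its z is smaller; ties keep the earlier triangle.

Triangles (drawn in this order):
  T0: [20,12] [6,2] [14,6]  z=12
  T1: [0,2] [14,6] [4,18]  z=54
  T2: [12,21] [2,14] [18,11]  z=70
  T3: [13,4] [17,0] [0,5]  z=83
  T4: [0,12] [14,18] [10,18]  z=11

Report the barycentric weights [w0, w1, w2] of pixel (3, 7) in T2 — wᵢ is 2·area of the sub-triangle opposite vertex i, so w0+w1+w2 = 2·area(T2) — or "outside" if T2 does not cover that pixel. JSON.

T0:
  2·area = 24
  edge (20, 12)→(6, 2): d=(-14,-10) top-left  bias=+0
  edge (6, 2)→(14, 6): d=(8,4) right/bottom  bias=-1
  edge (14, 6)→(20, 12): d=(6,6) right/bottom  bias=-1
    (4,0)@(9, 1): e=[44,-20,0] → .  [on edge]
    (5,1)@(11, 3): e=[36,-12,0] → .  [on edge]
    (5,2)@(11, 5): e=[8,4,12] → X
    (6,2)@(13, 5): e=[28,-4,0] → .  [on edge]
    (5,3)@(11, 7): e=[-20,20,24] → .
    (6,3)@(13, 7): e=[0,12,12] → X  [on edge]
    (7,3)@(15, 7): e=[20,4,0] → .  [on edge]
    (6,4)@(13, 9): e=[-28,28,24] → .
    (8,4)@(17, 9): e=[12,12,0] → .  [on edge]
    (9,5)@(19, 11): e=[4,20,0] → .  [on edge]
  covered (2 px):
    . . . . . . . . . .
    . . . . . . . . . .
    . . . . . X . . . .
    . . . . . . X . . .
    . . . . . . . . . .
    . . . . . . . . . .
    . . . . . . . . . .
    . . . . . . . . . .
    . . . . . . . . . .
    . . . . . . . . . .
    . . . . . . . . . .
T1:
  2·area = 208
  edge (0, 2)→(14, 6): d=(14,4) right/bottom  bias=-1
  edge (14, 6)→(4, 18): d=(-10,12) right/bottom  bias=-1
  edge (4, 18)→(0, 2): d=(-4,-16) top-left  bias=+0
    (0,1)@(1, 3): e=[10,186,12] → X
    (1,1)@(3, 3): e=[2,162,44] → X
    (2,1)@(5, 3): e=[-6,138,76] → .
    (0,2)@(1, 5): e=[38,166,4] → X
    (2,2)@(5, 5): e=[22,118,68] → X
    (3,2)@(7, 5): e=[14,94,100] → X
    (4,2)@(9, 5): e=[6,70,132] → X
    (5,2)@(11, 5): e=[-2,46,164] → .
    (0,3)@(1, 7): e=[66,146,-4] → .
    (1,3)@(3, 7): e=[58,122,28] → X
    (5,3)@(11, 7): e=[26,26,156] → X
    (6,3)@(13, 7): e=[18,2,188] → X
  covered (26 px):
    . . . . . . . . . .
    X X . . . . . . . .
    X X X X X . . . . .
    . X X X X X X . . .
    . X X X X X . . . .
    . X X X X . . . . .
    . X X X . . . . . .
    . . X . . . . . . .
    . . . . . . . . . .
    . . . . . . . . . .
    . . . . . . . . . .
T2:
  2·area = 142
  edge (12, 21)→(2, 14): d=(-10,-7) top-left  bias=+0
  edge (2, 14)→(18, 11): d=(16,-3) top-left  bias=+0
  edge (18, 11)→(12, 21): d=(-6,10) right/bottom  bias=-1
    (4,6)@(9, 13): e=[59,5,78] → X
    (5,6)@(11, 13): e=[73,11,58] → X
    (6,6)@(13, 13): e=[87,17,38] → X
    (7,6)@(15, 13): e=[101,23,18] → X
    (8,6)@(17, 13): e=[115,29,-2] → .
    (2,7)@(5, 15): e=[11,25,106] → X
    (3,7)@(7, 15): e=[25,31,86] → X
    (8,7)@(17, 15): e=[95,61,-14] → .
    (2,8)@(5, 17): e=[-9,57,94] → .
    (3,8)@(7, 17): e=[5,63,74] → X
    (7,8)@(15, 17): e=[61,87,-6] → .
    (3,9)@(7, 19): e=[-15,95,62] → .
  covered (16 px):
    . . . . . . . . . .
    . . . . . . . . . .
    . . . . . . . . . .
    . . . . . . . . . .
    . . . . . . . . . .
    . . . . . . . . . .
    . . . . X X X X . .
    . . X X X X X X . .
    . . . X X X X . . .
    . . . . . X X . . .
    . . . . . . . . . .
T3:
  2·area = 48  (B↔C swapped to make it positive)
  edge (13, 4)→(0, 5): d=(-13,1) right/bottom  bias=-1
  edge (0, 5)→(17, 0): d=(17,-5) top-left  bias=+0
  edge (17, 0)→(13, 4): d=(-4,4) right/bottom  bias=-1
    (7,0)@(15, 1): e=[37,7,4] → X
    (8,0)@(17, 1): e=[35,17,-4] → .
    (3,1)@(7, 3): e=[19,1,28] → X
    (4,1)@(9, 3): e=[17,11,20] → X
    (5,1)@(11, 3): e=[15,21,12] → X
    (6,1)@(13, 3): e=[13,31,4] → X
    (7,1)@(15, 3): e=[11,41,-4] → .
    (3,2)@(7, 5): e=[-7,35,20] → .
    (4,2)@(9, 5): e=[-9,45,12] → .
    (5,2)@(11, 5): e=[-11,55,4] → .
    (6,2)@(13, 5): e=[-13,65,-4] → .
  covered (5 px):
    . . . . . . . X . .
    . . . X X X X . . .
    . . . . . . . . . .
    . . . . . . . . . .
    . . . . . . . . . .
    . . . . . . . . . .
    . . . . . . . . . .
    . . . . . . . . . .
    . . . . . . . . . .
    . . . . . . . . . .
    . . . . . . . . . .
T4:
  2·area = 24
  edge (0, 12)→(14, 18): d=(14,6) right/bottom  bias=-1
  edge (14, 18)→(10, 18): d=(-4,0) right/bottom  bias=-1
  edge (10, 18)→(0, 12): d=(-10,-6) top-left  bias=+0
    (2,7)@(5, 15): e=[12,12,0] → X  [on edge]
    (3,7)@(7, 15): e=[0,12,12] → .  [on edge]
    (2,8)@(5, 17): e=[40,4,-20] → .
    (4,8)@(9, 17): e=[16,4,4] → X
    (5,8)@(11, 17): e=[4,4,16] → X
    (6,8)@(13, 17): e=[-8,4,28] → .
    (4,9)@(9, 19): e=[44,-4,-16] → .
    (5,9)@(11, 19): e=[32,-4,-4] → .
    (7,10)@(15, 21): e=[36,-12,0] → .  [on edge]
  covered (3 px):
    . . . . . . . . . .
    . . . . . . . . . .
    . . . . . . . . . .
    . . . . . . . . . .
    . . . . . . . . . .
    . . . . . . . . . .
    . . . . . . . . . .
    . . X . . . . . . .
    . . . . X X . . . .
    . . . . . . . . . .
    . . . . . . . . . .

Final: [31,86,25]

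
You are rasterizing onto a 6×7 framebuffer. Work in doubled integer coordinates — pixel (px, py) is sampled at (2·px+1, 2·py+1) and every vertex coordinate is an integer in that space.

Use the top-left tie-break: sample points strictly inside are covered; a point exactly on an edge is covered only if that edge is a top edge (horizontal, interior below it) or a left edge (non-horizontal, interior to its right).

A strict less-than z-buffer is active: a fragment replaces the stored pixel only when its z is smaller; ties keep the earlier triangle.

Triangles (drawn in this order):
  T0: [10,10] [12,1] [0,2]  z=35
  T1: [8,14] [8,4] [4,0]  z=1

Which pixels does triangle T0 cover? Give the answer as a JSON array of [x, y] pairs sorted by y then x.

T0:
  2·area = 106  (B↔C swapped to make it positive)
  edge (10, 10)→(0, 2): d=(-10,-8) top-left  bias=+0
  edge (0, 2)→(12, 1): d=(12,-1) top-left  bias=+0
  edge (12, 1)→(10, 10): d=(-2,9) right/bottom  bias=-1
    (1,1)@(3, 3): e=[14,15,77] → #
    (2,1)@(5, 3): e=[30,17,59] → #
    (3,1)@(7, 3): e=[46,19,41] → #
    (4,1)@(9, 3): e=[62,21,23] → #
    (5,1)@(11, 3): e=[78,23,5] → #
    (1,2)@(3, 5): e=[-6,39,73] → ·
    (2,2)@(5, 5): e=[10,41,55] → #
    (2,3)@(5, 7): e=[-10,65,51] → ·
    (3,3)@(7, 7): e=[6,67,33] → #
    (5,3)@(11, 7): e=[38,71,-3] → ·
    (3,4)@(7, 9): e=[-14,91,29] → ·
    (4,4)@(9, 9): e=[2,93,11] → #
  covered (12 px):
    · · · · · ·
    · # # # # #
    · · # # # #
    · · · # # ·
    · · · · # ·
    · · · · · ·
    · · · · · ·
T1:
  2·area = 40  (B↔C swapped to make it positive)
  edge (8, 14)→(4, 0): d=(-4,-14) top-left  bias=+0
  edge (4, 0)→(8, 4): d=(4,4) right/bottom  bias=-1
  edge (8, 4)→(8, 14): d=(0,10) right/bottom  bias=-1
    (2,0)@(5, 1): e=[10,0,30] → ·  [on edge]
    (2,1)@(5, 3): e=[2,8,30] → #
    (3,1)@(7, 3): e=[30,0,10] → ·  [on edge]
    (2,2)@(5, 5): e=[-6,16,30] → ·
    (3,2)@(7, 5): e=[22,8,10] → #
    (4,2)@(9, 5): e=[50,0,-10] → ·  [on edge]
    (3,3)@(7, 7): e=[14,16,10] → #
    (4,3)@(9, 7): e=[42,8,-10] → ·
    (5,3)@(11, 7): e=[70,0,-30] → ·  [on edge]
    (3,4)@(7, 9): e=[6,24,10] → #
    (4,4)@(9, 9): e=[34,16,-10] → ·
    (3,5)@(7, 11): e=[-2,32,10] → ·
  covered (4 px):
    · · · · · ·
    · · # · · ·
    · · · # · ·
    · · · # · ·
    · · · # · ·
    · · · · · ·
    · · · · · ·

Final: [[1,1],[2,1],[3,1],[4,1],[5,1],[2,2],[3,2],[4,2],[5,2],[3,3],[4,3],[4,4]]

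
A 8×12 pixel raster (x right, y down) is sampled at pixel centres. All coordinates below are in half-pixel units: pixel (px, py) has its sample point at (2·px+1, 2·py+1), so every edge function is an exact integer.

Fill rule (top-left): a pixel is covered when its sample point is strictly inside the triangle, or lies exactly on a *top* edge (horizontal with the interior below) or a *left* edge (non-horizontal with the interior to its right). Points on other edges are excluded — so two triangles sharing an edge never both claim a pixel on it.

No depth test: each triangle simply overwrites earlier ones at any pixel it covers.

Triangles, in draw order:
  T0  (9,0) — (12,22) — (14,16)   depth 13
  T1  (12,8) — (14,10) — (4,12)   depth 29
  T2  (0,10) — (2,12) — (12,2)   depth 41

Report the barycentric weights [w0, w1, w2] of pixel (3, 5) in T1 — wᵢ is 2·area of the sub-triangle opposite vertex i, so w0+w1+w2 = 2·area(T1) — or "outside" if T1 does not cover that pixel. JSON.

T0:
  2·area = 62  (B↔C swapped to make it positive)
  edge (9, 0)→(14, 16): d=(5,16) right/bottom  bias=-1
  edge (14, 16)→(12, 22): d=(-2,6) right/bottom  bias=-1
  edge (12, 22)→(9, 0): d=(-3,-22) top-left  bias=+0
    (5,3)@(11, 7): e=[3,36,23] → X
    (6,3)@(13, 7): e=[-29,24,67] → .
    (5,4)@(11, 9): e=[13,32,17] → X
    (6,4)@(13, 9): e=[-19,20,61] → .
    (5,5)@(11, 11): e=[23,28,11] → X
    (6,5)@(13, 11): e=[-9,16,55] → .
    (5,6)@(11, 13): e=[33,24,5] → X
    (6,6)@(13, 13): e=[1,12,49] → X
    (7,6)@(15, 13): e=[-31,0,93] → .  [on edge]
    (5,7)@(11, 15): e=[43,20,-1] → .
    (6,7)@(13, 15): e=[11,8,43] → X
    (7,7)@(15, 15): e=[-21,-4,87] → .
    (6,9)@(13, 19): e=[31,0,31] → .  [on edge]
  covered (7 px):
    . . . . . . . .
    . . . . . . . .
    . . . . . . . .
    . . . . . X . .
    . . . . . X . .
    . . . . . X . .
    . . . . . X X .
    . . . . . . X .
    . . . . . . X .
    . . . . . . . .
    . . . . . . . .
    . . . . . . . .
T1:
  2·area = 24
  edge (12, 8)→(14, 10): d=(2,2) right/bottom  bias=-1
  edge (14, 10)→(4, 12): d=(-10,2) right/bottom  bias=-1
  edge (4, 12)→(12, 8): d=(8,-4) top-left  bias=+0
    (2,0)@(5, 1): e=[0,108,-84] → .  [on edge]
    (3,1)@(7, 3): e=[0,84,-60] → .  [on edge]
    (4,2)@(9, 5): e=[0,60,-36] → .  [on edge]
    (5,3)@(11, 7): e=[0,36,-12] → .  [on edge]
    (5,4)@(11, 9): e=[4,16,4] → X
    (6,4)@(13, 9): e=[0,12,12] → .  [on edge]
    (3,5)@(7, 11): e=[16,4,4] → X
    (4,5)@(9, 11): e=[12,0,12] → .  [on edge]
    (5,5)@(11, 11): e=[8,-4,20] → .
    (7,5)@(15, 11): e=[0,-12,36] → .  [on edge]
    (3,6)@(7, 13): e=[20,-16,20] → .
  covered (2 px):
    . . . . . . . .
    . . . . . . . .
    . . . . . . . .
    . . . . . . . .
    . . . . . X . .
    . . . X . . . .
    . . . . . . . .
    . . . . . . . .
    . . . . . . . .
    . . . . . . . .
    . . . . . . . .
    . . . . . . . .
T2:
  2·area = 40  (B↔C swapped to make it positive)
  edge (0, 10)→(12, 2): d=(12,-8) top-left  bias=+0
  edge (12, 2)→(2, 12): d=(-10,10) right/bottom  bias=-1
  edge (2, 12)→(0, 10): d=(-2,-2) top-left  bias=+0
    (6,0)@(13, 1): e=[-4,0,44] → .  [on edge]
    (5,1)@(11, 3): e=[4,0,36] → .  [on edge]
    (4,2)@(9, 5): e=[12,0,28] → .  [on edge]
    (2,3)@(5, 7): e=[4,20,16] → X
    (3,3)@(7, 7): e=[20,0,20] → .  [on edge]
    (1,4)@(3, 9): e=[12,20,8] → X
    (2,4)@(5, 9): e=[28,0,12] → .  [on edge]
    (0,5)@(1, 11): e=[20,20,0] → X  [on edge]
    (1,5)@(3, 11): e=[36,0,4] → .  [on edge]
    (0,6)@(1, 13): e=[44,0,-4] → .  [on edge]
    (1,6)@(3, 13): e=[60,-20,0] → .  [on edge]
    (2,7)@(5, 15): e=[100,-60,0] → .  [on edge]
    (3,8)@(7, 17): e=[140,-100,0] → .  [on edge]
    (4,9)@(9, 19): e=[180,-140,0] → .  [on edge]
    (5,10)@(11, 21): e=[220,-180,0] → .  [on edge]
    (6,11)@(13, 23): e=[260,-220,0] → .  [on edge]
  covered (3 px):
    . . . . . . . .
    . . . . . . . .
    . . . . . . . .
    . . X . . . . .
    . X . . . . . .
    X . . . . . . .
    . . . . . . . .
    . . . . . . . .
    . . . . . . . .
    . . . . . . . .
    . . . . . . . .
    . . . . . . . .

Answer: [4,4,16]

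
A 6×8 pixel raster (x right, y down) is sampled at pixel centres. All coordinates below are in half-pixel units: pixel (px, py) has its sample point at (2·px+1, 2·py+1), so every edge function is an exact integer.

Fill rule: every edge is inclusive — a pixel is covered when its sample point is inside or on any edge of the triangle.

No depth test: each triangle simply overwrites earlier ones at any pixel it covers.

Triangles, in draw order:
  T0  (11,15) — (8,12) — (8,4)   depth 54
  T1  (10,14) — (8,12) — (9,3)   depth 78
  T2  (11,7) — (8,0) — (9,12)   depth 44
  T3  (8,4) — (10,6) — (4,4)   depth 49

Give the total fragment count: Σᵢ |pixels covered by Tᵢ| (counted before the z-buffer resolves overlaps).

T0:
  2·area = 24
  edge (11, 15)→(8, 12): d=(-3,-3) inclusive
  edge (8, 12)→(8, 4): d=(0,-8) inclusive
  edge (8, 4)→(11, 15): d=(3,11) inclusive
    (0,2)@(1, 5): e=[0,-56,80] → .  [on edge]
    (1,3)@(3, 7): e=[0,-40,64] → .  [on edge]
    (2,4)@(5, 9): e=[0,-24,48] → .  [on edge]
    (4,4)@(9, 9): e=[12,8,4] → X
    (5,4)@(11, 9): e=[18,24,-18] → .
    (3,5)@(7, 11): e=[0,-8,32] → .  [on edge]
    (4,5)@(9, 11): e=[6,8,10] → X
    (5,5)@(11, 11): e=[12,24,-12] → .
    (4,6)@(9, 13): e=[0,8,16] → X  [on edge]
    (5,6)@(11, 13): e=[6,24,-6] → .
    (4,7)@(9, 15): e=[-6,8,22] → .
    (5,7)@(11, 15): e=[0,24,0] → X  [on edge]
  covered (4 px):
    . . . . . .
    . . . . . .
    . . . . . .
    . . . . . .
    . . . . X .
    . . . . X .
    . . . . X .
    . . . . . X
T1:
  2·area = 20
  edge (10, 14)→(8, 12): d=(-2,-2) inclusive
  edge (8, 12)→(9, 3): d=(1,-9) inclusive
  edge (9, 3)→(10, 14): d=(1,11) inclusive
    (4,1)@(9, 3): e=[20,0,0] → X  [on edge]
    (5,1)@(11, 3): e=[24,18,-22] → .
    (0,2)@(1, 5): e=[0,-70,90] → .  [on edge]
    (4,2)@(9, 5): e=[16,2,2] → X
    (5,2)@(11, 5): e=[20,20,-20] → .
    (1,3)@(3, 7): e=[0,-50,70] → .  [on edge]
    (4,3)@(9, 7): e=[12,4,4] → X
    (5,3)@(11, 7): e=[16,22,-18] → .
    (2,4)@(5, 9): e=[0,-30,50] → .  [on edge]
    (4,4)@(9, 9): e=[8,6,6] → X
    (5,4)@(11, 9): e=[12,24,-16] → .
    (3,5)@(7, 11): e=[0,-10,30] → .  [on edge]
    (4,6)@(9, 13): e=[0,10,10] → X  [on edge]
    (5,7)@(11, 15): e=[0,30,-10] → .  [on edge]
  covered (6 px):
    . . . . . .
    . . . . X .
    . . . . X .
    . . . . X .
    . . . . X .
    . . . . X .
    . . . . X .
    . . . . . .
T2:
  2·area = 29  (B↔C swapped to make it positive)
  edge (11, 7)→(9, 12): d=(-2,5) inclusive
  edge (9, 12)→(8, 0): d=(-1,-12) inclusive
  edge (8, 0)→(11, 7): d=(3,7) inclusive
    (4,1)@(9, 3): e=[18,9,2] → X
    (5,1)@(11, 3): e=[8,33,-12] → .
    (4,2)@(9, 5): e=[14,7,8] → X
    (5,2)@(11, 5): e=[4,31,-6] → .
    (4,3)@(9, 7): e=[10,5,14] → X
    (5,3)@(11, 7): e=[0,29,0] → X  [on edge]
    (4,4)@(9, 9): e=[6,3,20] → X
    (5,4)@(11, 9): e=[-4,27,6] → .
    (4,5)@(9, 11): e=[2,1,26] → X
    (5,5)@(11, 11): e=[-8,25,12] → .
    (4,6)@(9, 13): e=[-2,-1,32] → .
  covered (6 px):
    . . . . . .
    . . . . X .
    . . . . X .
    . . . . X X
    . . . . X .
    . . . . X .
    . . . . . .
    . . . . . .
T3:
  2·area = 8
  edge (8, 4)→(10, 6): d=(2,2) inclusive
  edge (10, 6)→(4, 4): d=(-6,-2) inclusive
  edge (4, 4)→(8, 4): d=(4,0) inclusive
    (2,0)@(5, 1): e=[0,20,-12] → .  [on edge]
    (0,1)@(1, 3): e=[12,0,-4] → .  [on edge]
    (3,1)@(7, 3): e=[0,12,-4] → .  [on edge]
    (3,2)@(7, 5): e=[4,0,4] → X  [on edge]
    (4,2)@(9, 5): e=[0,4,4] → X  [on edge]
    (5,2)@(11, 5): e=[-4,8,4] → .
    (3,3)@(7, 7): e=[8,-12,12] → .
    (4,3)@(9, 7): e=[4,-8,12] → .
    (5,3)@(11, 7): e=[0,-4,12] → .  [on edge]
  covered (2 px):
    . . . . . .
    . . . . . .
    . . . X X .
    . . . . . .
    . . . . . .
    . . . . . .
    . . . . . .
    . . . . . .

Result: 18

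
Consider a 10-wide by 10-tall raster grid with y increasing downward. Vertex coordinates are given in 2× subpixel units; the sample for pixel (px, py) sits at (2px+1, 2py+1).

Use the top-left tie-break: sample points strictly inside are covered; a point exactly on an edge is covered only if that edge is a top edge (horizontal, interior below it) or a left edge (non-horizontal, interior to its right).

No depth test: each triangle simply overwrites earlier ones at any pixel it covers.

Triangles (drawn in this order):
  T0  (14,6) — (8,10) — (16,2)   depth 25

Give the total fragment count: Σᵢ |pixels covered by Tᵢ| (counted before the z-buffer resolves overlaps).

T0:
  2·area = 16
  edge (14, 6)→(8, 10): d=(-6,4) right/bottom  bias=-1
  edge (8, 10)→(16, 2): d=(8,-8) top-left  bias=+0
  edge (16, 2)→(14, 6): d=(-2,4) right/bottom  bias=-1
    (8,0)@(17, 1): e=[18,0,-2] → ·  [on edge]
    (7,1)@(15, 3): e=[14,0,2] → █  [on edge]
    (8,1)@(17, 3): e=[6,16,-6] → ·
    (6,2)@(13, 5): e=[10,0,6] → █  [on edge]
    (7,2)@(15, 5): e=[2,16,-2] → ·
    (5,3)@(11, 7): e=[6,0,10] → █  [on edge]
    (6,3)@(13, 7): e=[-2,16,2] → ·
    (4,4)@(9, 9): e=[2,0,14] → █  [on edge]
    (5,4)@(11, 9): e=[-6,16,6] → ·
    (3,5)@(7, 11): e=[-2,0,18] → ·  [on edge]
    (4,5)@(9, 11): e=[-10,16,10] → ·
    (2,6)@(5, 13): e=[-6,0,22] → ·  [on edge]
    (1,7)@(3, 15): e=[-10,0,26] → ·  [on edge]
    (0,8)@(1, 17): e=[-14,0,30] → ·  [on edge]
  covered (4 px):
    · · · · · · · · · ·
    · · · · · · · █ · ·
    · · · · · · █ · · ·
    · · · · · █ · · · ·
    · · · · █ · · · · ·
    · · · · · · · · · ·
    · · · · · · · · · ·
    · · · · · · · · · ·
    · · · · · · · · · ·
    · · · · · · · · · ·

Result: 4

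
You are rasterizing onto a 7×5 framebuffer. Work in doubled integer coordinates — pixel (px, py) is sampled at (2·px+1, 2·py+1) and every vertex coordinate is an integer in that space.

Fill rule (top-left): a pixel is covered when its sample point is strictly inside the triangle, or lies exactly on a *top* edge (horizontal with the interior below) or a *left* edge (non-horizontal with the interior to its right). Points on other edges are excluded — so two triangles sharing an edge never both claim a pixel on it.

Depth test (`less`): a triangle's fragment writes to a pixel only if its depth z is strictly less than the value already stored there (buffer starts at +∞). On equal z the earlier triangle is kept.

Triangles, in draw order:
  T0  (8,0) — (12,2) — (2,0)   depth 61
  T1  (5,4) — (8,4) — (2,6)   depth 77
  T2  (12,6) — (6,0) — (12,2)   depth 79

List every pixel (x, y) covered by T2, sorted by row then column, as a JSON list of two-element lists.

T0:
  2·area = 12
  edge (8, 0)→(12, 2): d=(4,2) right/bottom  bias=-1
  edge (12, 2)→(2, 0): d=(-10,-2) top-left  bias=+0
  edge (2, 0)→(8, 0): d=(6,0) top-left  bias=+0
    (3,0)@(7, 1): e=[6,0,6] → #  [on edge]
    (4,0)@(9, 1): e=[2,4,6] → #
    (5,0)@(11, 1): e=[-2,8,6] → ·
    (3,1)@(7, 3): e=[14,-20,18] → ·
    (4,1)@(9, 3): e=[10,-16,18] → ·
  covered (2 px):
    · · · # # · ·
    · · · · · · ·
    · · · · · · ·
    · · · · · · ·
    · · · · · · ·
T1:
  2·area = 6
  edge (5, 4)→(8, 4): d=(3,0) top-left  bias=+0
  edge (8, 4)→(2, 6): d=(-6,2) right/bottom  bias=-1
  edge (2, 6)→(5, 4): d=(3,-2) top-left  bias=+0
    (5,1)@(11, 3): e=[-3,0,9] → ·  [on edge]
    (2,2)@(5, 5): e=[3,0,3] → ·  [on edge]
  covered (0 px):
    · · · · · · ·
    · · · · · · ·
    · · · · · · ·
    · · · · · · ·
    · · · · · · ·
T2:
  2·area = 24
  edge (12, 6)→(6, 0): d=(-6,-6) top-left  bias=+0
  edge (6, 0)→(12, 2): d=(6,2) right/bottom  bias=-1
  edge (12, 2)→(12, 6): d=(0,4) right/bottom  bias=-1
    (3,0)@(7, 1): e=[0,4,20] → #  [on edge]
    (4,0)@(9, 1): e=[12,0,12] → ·  [on edge]
    (3,1)@(7, 3): e=[-12,16,20] → ·
    (4,1)@(9, 3): e=[0,12,12] → #  [on edge]
    (5,1)@(11, 3): e=[12,8,4] → #
    (6,1)@(13, 3): e=[24,4,-4] → ·
    (4,2)@(9, 5): e=[-12,24,12] → ·
    (5,2)@(11, 5): e=[0,20,4] → #  [on edge]
    (6,2)@(13, 5): e=[12,16,-4] → ·
    (5,3)@(11, 7): e=[-12,32,4] → ·
    (6,3)@(13, 7): e=[0,28,-4] → ·  [on edge]
  covered (4 px):
    · · · # · · ·
    · · · · # # ·
    · · · · · # ·
    · · · · · · ·
    · · · · · · ·

Answer: [[3,0],[4,1],[5,1],[5,2]]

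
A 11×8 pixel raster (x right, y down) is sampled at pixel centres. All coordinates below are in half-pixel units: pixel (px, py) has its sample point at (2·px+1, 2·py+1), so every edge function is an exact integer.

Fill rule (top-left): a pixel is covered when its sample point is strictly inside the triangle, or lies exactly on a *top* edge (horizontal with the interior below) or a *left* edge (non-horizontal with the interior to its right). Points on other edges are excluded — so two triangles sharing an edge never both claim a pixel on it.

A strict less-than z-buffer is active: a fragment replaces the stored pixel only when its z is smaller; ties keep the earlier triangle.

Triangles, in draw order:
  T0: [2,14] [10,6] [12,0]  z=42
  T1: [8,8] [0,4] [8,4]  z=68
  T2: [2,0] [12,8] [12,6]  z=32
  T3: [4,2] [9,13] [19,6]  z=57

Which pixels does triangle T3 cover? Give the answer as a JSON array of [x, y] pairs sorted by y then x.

T0:
  2·area = 32  (B↔C swapped to make it positive)
  edge (2, 14)→(12, 0): d=(10,-14) top-left  bias=+0
  edge (12, 0)→(10, 6): d=(-2,6) right/bottom  bias=-1
  edge (10, 6)→(2, 14): d=(-8,8) right/bottom  bias=-1
    (7,0)@(15, 1): e=[52,-20,0] → ·  [on edge]
    (5,1)@(11, 3): e=[16,0,16] → ·  [on edge]
    (6,1)@(13, 3): e=[44,-12,0] → ·  [on edge]
    (4,2)@(9, 5): e=[8,8,16] → #
    (5,2)@(11, 5): e=[36,-4,0] → ·  [on edge]
    (3,3)@(7, 7): e=[0,16,16] → #  [on edge]
    (4,3)@(9, 7): e=[28,4,0] → ·  [on edge]
    (3,4)@(7, 9): e=[20,12,0] → ·  [on edge]
    (4,4)@(9, 9): e=[48,0,-16] → ·  [on edge]
    (2,5)@(5, 11): e=[12,20,0] → ·  [on edge]
    (1,6)@(3, 13): e=[4,28,0] → ·  [on edge]
    (0,7)@(1, 15): e=[-4,36,0] → ·  [on edge]
    (3,7)@(7, 15): e=[80,0,-48] → ·  [on edge]
  covered (2 px):
    · · · · · · · · · · ·
    · · · · · · · · · · ·
    · · · · # · · · · · ·
    · · · # · · · · · · ·
    · · · · · · · · · · ·
    · · · · · · · · · · ·
    · · · · · · · · · · ·
    · · · · · · · · · · ·
T1:
  2·area = 32
  edge (8, 8)→(0, 4): d=(-8,-4) top-left  bias=+0
  edge (0, 4)→(8, 4): d=(8,0) top-left  bias=+0
  edge (8, 4)→(8, 8): d=(0,4) right/bottom  bias=-1
    (1,2)@(3, 5): e=[4,8,20] → #
    (2,2)@(5, 5): e=[12,8,12] → #
    (3,2)@(7, 5): e=[20,8,4] → #
    (4,2)@(9, 5): e=[28,8,-4] → ·
    (1,3)@(3, 7): e=[-12,24,20] → ·
    (2,3)@(5, 7): e=[-4,24,12] → ·
    (3,3)@(7, 7): e=[4,24,4] → #
    (4,3)@(9, 7): e=[12,24,-4] → ·
    (3,4)@(7, 9): e=[-12,40,4] → ·
  covered (4 px):
    · · · · · · · · · · ·
    · · · · · · · · · · ·
    · # # # · · · · · · ·
    · · · # · · · · · · ·
    · · · · · · · · · · ·
    · · · · · · · · · · ·
    · · · · · · · · · · ·
    · · · · · · · · · · ·
T2:
  2·area = 20  (B↔C swapped to make it positive)
  edge (2, 0)→(12, 6): d=(10,6) right/bottom  bias=-1
  edge (12, 6)→(12, 8): d=(0,2) right/bottom  bias=-1
  edge (12, 8)→(2, 0): d=(-10,-8) top-left  bias=+0
    (3,1)@(7, 3): e=[0,10,10] → ·  [on edge]
    (4,2)@(9, 5): e=[8,6,6] → #
    (5,2)@(11, 5): e=[-4,2,22] → ·
    (4,3)@(9, 7): e=[28,6,-14] → ·
    (5,3)@(11, 7): e=[16,2,2] → #
    (6,3)@(13, 7): e=[4,-2,18] → ·
    (5,4)@(11, 9): e=[36,2,-18] → ·
    (8,4)@(17, 9): e=[0,-10,30] → ·  [on edge]
  covered (2 px):
    · · · · · · · · · · ·
    · · · · · · · · · · ·
    · · · · # · · · · · ·
    · · · · · # · · · · ·
    · · · · · · · · · · ·
    · · · · · · · · · · ·
    · · · · · · · · · · ·
    · · · · · · · · · · ·
T3:
  2·area = 145  (B↔C swapped to make it positive)
  edge (4, 2)→(19, 6): d=(15,4) right/bottom  bias=-1
  edge (19, 6)→(9, 13): d=(-10,7) right/bottom  bias=-1
  edge (9, 13)→(4, 2): d=(-5,-11) top-left  bias=+0
    (2,1)@(5, 3): e=[11,128,6] → #
    (3,1)@(7, 3): e=[3,114,28] → #
    (4,1)@(9, 3): e=[-5,100,50] → ·
    (2,2)@(5, 5): e=[41,108,-4] → ·
    (3,2)@(7, 5): e=[33,94,18] → #
    (4,2)@(9, 5): e=[25,80,40] → #
    (5,2)@(11, 5): e=[17,66,62] → #
    (6,2)@(13, 5): e=[9,52,84] → #
    (7,2)@(15, 5): e=[1,38,106] → #
    (8,2)@(17, 5): e=[-7,24,128] → ·
    (3,3)@(7, 7): e=[63,74,8] → #
    (8,3)@(17, 7): e=[23,4,118] → #
    (4,6)@(9, 13): e=[145,0,0] → ·  [on edge]
  covered (18 px):
    · · · · · · · · · · ·
    · · # # · · · · · · ·
    · · · # # # # # · · ·
    · · · # # # # # # · ·
    · · · · # # # · · · ·
    · · · · # # · · · · ·
    · · · · · · · · · · ·
    · · · · · · · · · · ·

Final: [[2,1],[3,1],[3,2],[4,2],[5,2],[6,2],[7,2],[3,3],[4,3],[5,3],[6,3],[7,3],[8,3],[4,4],[5,4],[6,4],[4,5],[5,5]]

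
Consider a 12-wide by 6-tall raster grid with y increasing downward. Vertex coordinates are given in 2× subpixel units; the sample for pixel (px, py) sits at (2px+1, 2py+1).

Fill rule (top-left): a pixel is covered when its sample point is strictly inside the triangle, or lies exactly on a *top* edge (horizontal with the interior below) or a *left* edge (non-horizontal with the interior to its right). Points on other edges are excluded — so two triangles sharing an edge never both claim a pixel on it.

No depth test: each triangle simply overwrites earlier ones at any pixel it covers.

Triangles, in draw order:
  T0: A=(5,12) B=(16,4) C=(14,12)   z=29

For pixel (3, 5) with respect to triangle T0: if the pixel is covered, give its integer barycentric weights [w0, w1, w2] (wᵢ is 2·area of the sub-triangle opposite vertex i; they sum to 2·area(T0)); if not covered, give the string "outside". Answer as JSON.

T0:
  2·area = 72
  edge (5, 12)→(16, 4): d=(11,-8) top-left  bias=+0
  edge (16, 4)→(14, 12): d=(-2,8) right/bottom  bias=-1
  edge (14, 12)→(5, 12): d=(-9,0) right/bottom  bias=-1
    (7,2)@(15, 5): e=[3,6,63] → █
    (8,2)@(17, 5): e=[19,-10,63] → ·
    (6,3)@(13, 7): e=[9,18,45] → █
    (8,3)@(17, 7): e=[41,-14,45] → ·
    (5,4)@(11, 9): e=[15,30,27] → █
    (7,4)@(15, 9): e=[47,-2,27] → ·
    (3,5)@(7, 11): e=[5,58,9] → █
    (4,5)@(9, 11): e=[21,42,9] → █
    (7,5)@(15, 11): e=[69,-6,9] → ·
  covered (9 px):
    · · · · · · · · · · · ·
    · · · · · · · · · · · ·
    · · · · · · · █ · · · ·
    · · · · · · █ █ · · · ·
    · · · · · █ █ · · · · ·
    · · · █ █ █ █ · · · · ·

Answer: [58,9,5]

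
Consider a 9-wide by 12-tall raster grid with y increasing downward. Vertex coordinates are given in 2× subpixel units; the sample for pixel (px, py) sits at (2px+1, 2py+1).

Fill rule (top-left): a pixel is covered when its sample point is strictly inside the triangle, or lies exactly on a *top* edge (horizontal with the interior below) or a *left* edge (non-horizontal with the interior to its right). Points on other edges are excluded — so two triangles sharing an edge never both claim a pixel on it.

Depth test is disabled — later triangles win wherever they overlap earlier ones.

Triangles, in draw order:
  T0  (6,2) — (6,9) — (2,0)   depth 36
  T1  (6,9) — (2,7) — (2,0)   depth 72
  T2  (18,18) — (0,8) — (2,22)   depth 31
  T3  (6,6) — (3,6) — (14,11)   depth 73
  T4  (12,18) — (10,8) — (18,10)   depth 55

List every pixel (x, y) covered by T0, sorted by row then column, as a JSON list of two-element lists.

T0:
  2·area = 28
  edge (6, 2)→(6, 9): d=(0,7) right/bottom  bias=-1
  edge (6, 9)→(2, 0): d=(-4,-9) top-left  bias=+0
  edge (2, 0)→(6, 2): d=(4,2) right/bottom  bias=-1
    (1,0)@(3, 1): e=[21,5,2] → #
    (2,0)@(5, 1): e=[7,23,-2] → ·
    (1,1)@(3, 3): e=[21,-3,10] → ·
    (2,1)@(5, 3): e=[7,15,6] → #
    (3,1)@(7, 3): e=[-7,33,2] → ·
    (2,2)@(5, 5): e=[7,7,14] → #
    (3,2)@(7, 5): e=[-7,25,10] → ·
    (2,3)@(5, 7): e=[7,-1,22] → ·
  covered (3 px):
    · # · · · · · · ·
    · · # · · · · · ·
    · · # · · · · · ·
    · · · · · · · · ·
    · · · · · · · · ·
    · · · · · · · · ·
    · · · · · · · · ·
    · · · · · · · · ·
    · · · · · · · · ·
    · · · · · · · · ·
    · · · · · · · · ·
    · · · · · · · · ·
T1:
  2·area = 28
  edge (6, 9)→(2, 7): d=(-4,-2) top-left  bias=+0
  edge (2, 7)→(2, 0): d=(0,-7) top-left  bias=+0
  edge (2, 0)→(6, 9): d=(4,9) right/bottom  bias=-1
    (1,1)@(3, 3): e=[18,7,3] → #
    (2,1)@(5, 3): e=[22,21,-15] → ·
    (1,2)@(3, 5): e=[10,7,11] → #
    (2,2)@(5, 5): e=[14,21,-7] → ·
    (1,3)@(3, 7): e=[2,7,19] → #
    (2,3)@(5, 7): e=[6,21,1] → #
    (3,3)@(7, 7): e=[10,35,-17] → ·
    (1,4)@(3, 9): e=[-6,7,27] → ·
    (2,4)@(5, 9): e=[-2,21,9] → ·
  covered (4 px):
    · · · · · · · · ·
    · # · · · · · · ·
    · # · · · · · · ·
    · # # · · · · · ·
    · · · · · · · · ·
    · · · · · · · · ·
    · · · · · · · · ·
    · · · · · · · · ·
    · · · · · · · · ·
    · · · · · · · · ·
    · · · · · · · · ·
    · · · · · · · · ·
T2:
  2·area = 232  (B↔C swapped to make it positive)
  edge (18, 18)→(2, 22): d=(-16,4) right/bottom  bias=-1
  edge (2, 22)→(0, 8): d=(-2,-14) top-left  bias=+0
  edge (0, 8)→(18, 18): d=(18,10) right/bottom  bias=-1
    (0,4)@(1, 9): e=[212,12,8] → #
    (1,4)@(3, 9): e=[204,40,-12] → ·
    (0,5)@(1, 11): e=[180,8,44] → #
    (1,5)@(3, 11): e=[172,36,24] → #
    (2,5)@(5, 11): e=[164,64,4] → #
    (3,5)@(7, 11): e=[156,92,-16] → ·
    (0,6)@(1, 13): e=[148,4,80] → #
    (3,6)@(7, 13): e=[124,88,20] → #
    (4,6)@(9, 13): e=[116,116,0] → ·  [on edge]
    (0,7)@(1, 15): e=[116,0,116] → #  [on edge]
    (4,7)@(9, 15): e=[84,112,36] → #
    (5,7)@(11, 15): e=[76,140,16] → #
  covered (29 px):
    · · · · · · · · ·
    · · · · · · · · ·
    · · · · · · · · ·
    · · · · · · · · ·
    # · · · · · · · ·
    # # # · · · · · ·
    # # # # · · · · ·
    # # # # # # · · ·
    · # # # # # # # ·
    · # # # # # # · ·
    · # # · · · · · ·
    · · · · · · · · ·
T3:
  2·area = 15  (B↔C swapped to make it positive)
  edge (6, 6)→(14, 11): d=(8,5) right/bottom  bias=-1
  edge (14, 11)→(3, 6): d=(-11,-5) top-left  bias=+0
  edge (3, 6)→(6, 6): d=(3,0) top-left  bias=+0
    (3,3)@(7, 7): e=[3,9,3] → #
    (4,3)@(9, 7): e=[-7,19,3] → ·
    (3,4)@(7, 9): e=[19,-13,9] → ·
  covered (1 px):
    · · · · · · · · ·
    · · · · · · · · ·
    · · · · · · · · ·
    · · · # · · · · ·
    · · · · · · · · ·
    · · · · · · · · ·
    · · · · · · · · ·
    · · · · · · · · ·
    · · · · · · · · ·
    · · · · · · · · ·
    · · · · · · · · ·
    · · · · · · · · ·
T4:
  2·area = 76
  edge (12, 18)→(10, 8): d=(-2,-10) top-left  bias=+0
  edge (10, 8)→(18, 10): d=(8,2) right/bottom  bias=-1
  edge (18, 10)→(12, 18): d=(-6,8) right/bottom  bias=-1
    (4,1)@(9, 3): e=[0,-38,114] → ·  [on edge]
    (5,4)@(11, 9): e=[8,6,62] → #
    (6,4)@(13, 9): e=[28,2,46] → #
    (7,4)@(15, 9): e=[48,-2,30] → ·
    (5,5)@(11, 11): e=[4,22,50] → #
    (7,5)@(15, 11): e=[44,14,18] → #
    (8,5)@(17, 11): e=[64,10,2] → #
    (5,6)@(11, 13): e=[0,38,38] → #  [on edge]
    (8,6)@(17, 13): e=[60,26,-10] → ·
    (5,7)@(11, 15): e=[-4,54,26] → ·
    (6,7)@(13, 15): e=[16,50,10] → #
    (7,7)@(15, 15): e=[36,46,-6] → ·
    (6,11)@(13, 23): e=[0,114,-38] → ·  [on edge]
  covered (10 px):
    · · · · · · · · ·
    · · · · · · · · ·
    · · · · · · · · ·
    · · · · · · · · ·
    · · · · · # # · ·
    · · · · · # # # #
    · · · · · # # # ·
    · · · · · · # · ·
    · · · · · · · · ·
    · · · · · · · · ·
    · · · · · · · · ·
    · · · · · · · · ·

Answer: [[1,0],[2,1],[2,2]]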